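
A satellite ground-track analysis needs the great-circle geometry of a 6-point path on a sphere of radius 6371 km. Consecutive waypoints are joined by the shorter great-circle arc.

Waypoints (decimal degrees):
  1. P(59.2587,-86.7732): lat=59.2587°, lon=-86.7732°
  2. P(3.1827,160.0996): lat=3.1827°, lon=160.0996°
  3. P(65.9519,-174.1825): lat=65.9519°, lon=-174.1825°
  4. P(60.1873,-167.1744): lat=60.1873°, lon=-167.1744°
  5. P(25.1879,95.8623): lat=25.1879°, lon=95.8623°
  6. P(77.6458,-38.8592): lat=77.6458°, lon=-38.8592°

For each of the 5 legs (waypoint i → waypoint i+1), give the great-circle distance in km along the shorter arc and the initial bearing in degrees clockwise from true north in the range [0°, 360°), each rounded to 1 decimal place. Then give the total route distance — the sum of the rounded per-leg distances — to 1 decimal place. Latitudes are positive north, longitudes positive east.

Leg 1: φ1=1.0342594, φ2=0.0555486, Δφ=-0.9787108, Δλ=4.3087432 rad; a=sin²(Δφ/2)+cosφ1·cosφ2·sin²(Δλ/2)=0.5763714920; c=2·atan2(√a, √(1-a))=1.724139561; dist=6371·c=10984.493 ≈ 10984.5 km; running total=10984.5 km
Leg 1 bearing: y=sinΔλ·cosφ2=-0.91821667, x=cosφ1·sinφ2-sinφ1·cosφ2·cosΔλ=0.36544183; θ=atan2(y, x)=-68.2979° <0 so +360° → 291.7021° ≈ 291.7°
Leg 2: φ1=0.0555486, φ2=1.1510778, Δφ=1.0955292, Δλ=-5.8343233 rad; a=sin²(Δφ/2)+cosφ1·cosφ2·sin²(Δλ/2)=0.2913642200; c=2·atan2(√a, √(1-a))=1.140355388; dist=6371·c=7265.204 ≈ 7265.2 km; running total=18249.7 km
Leg 2 bearing: y=sinΔλ·cosφ2=0.17683227, x=cosφ1·sinφ2-sinφ1·cosφ2·cosΔλ=0.89141169; θ=atan2(y, x)=11.2203° ≈ 11.2°
Leg 3: φ1=1.1510778, φ2=1.0504666, Δφ=-0.1006113, Δλ=0.1223144 rad; a=sin²(Δφ/2)+cosφ1·cosφ2·sin²(Δλ/2)=0.0032853317; c=2·atan2(√a, √(1-a))=0.114698488; dist=6371·c=730.744 ≈ 730.7 km; running total=18980.4 km
Leg 3 bearing: y=sinΔλ·cosφ2=0.06065909, x=cosφ1·sinφ2-sinφ1·cosφ2·cosΔλ=-0.09704962; θ=atan2(y, x)=147.9933° ≈ 148.0°
Leg 4: φ1=1.0504666, φ2=0.4396118, Δφ=-0.6108548, Δλ=4.5908565 rad; a=sin²(Δφ/2)+cosφ1·cosφ2·sin²(Δλ/2)=0.3426392159; c=2·atan2(√a, √(1-a))=1.250633025; dist=6371·c=7967.783 ≈ 7967.8 km; running total=26948.2 km
Leg 4 bearing: y=sinΔλ·cosφ2=-0.89824229, x=cosφ1·sinφ2-sinφ1·cosφ2·cosΔλ=0.30677536; θ=atan2(y, x)=-71.1435° <0 so +360° → 288.8565° ≈ 288.9°
Leg 5: φ1=0.4396118, φ2=1.3551749, Δφ=0.9155631, Δλ=-2.3513337 rad; a=sin²(Δφ/2)+cosφ1·cosφ2·sin²(Δλ/2)=0.3602517682; c=2·atan2(√a, √(1-a))=1.287526695; dist=6371·c=8202.833 ≈ 8202.8 km; running total=35151.0 km
Leg 5 bearing: y=sinΔλ·cosφ2=-0.15202229, x=cosφ1·sinφ2-sinφ1·cosφ2·cosΔλ=0.94803531; θ=atan2(y, x)=-9.1101° <0 so +360° → 350.8899° ≈ 350.9°

Leg 1: dist=10984.5 km, bearing=291.7°
Leg 2: dist=7265.2 km, bearing=11.2°
Leg 3: dist=730.7 km, bearing=148.0°
Leg 4: dist=7967.8 km, bearing=288.9°
Leg 5: dist=8202.8 km, bearing=350.9°
Total: 35151.0 km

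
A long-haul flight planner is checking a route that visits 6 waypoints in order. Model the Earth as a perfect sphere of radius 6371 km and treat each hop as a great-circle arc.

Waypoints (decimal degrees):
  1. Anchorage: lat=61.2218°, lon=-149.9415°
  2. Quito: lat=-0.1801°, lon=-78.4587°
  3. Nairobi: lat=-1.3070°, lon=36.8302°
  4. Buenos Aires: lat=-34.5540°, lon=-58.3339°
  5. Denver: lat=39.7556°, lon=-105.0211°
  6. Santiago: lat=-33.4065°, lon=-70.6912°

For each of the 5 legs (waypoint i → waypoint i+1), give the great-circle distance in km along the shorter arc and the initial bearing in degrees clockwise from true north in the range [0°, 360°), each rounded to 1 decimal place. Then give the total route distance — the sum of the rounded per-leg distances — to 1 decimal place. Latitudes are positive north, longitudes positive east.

Leg 1: φ1=1.0685220, φ2=-0.0031433, Δφ=-1.0716653, Δλ=1.2476102 rad; a=sin²(Δφ/2)+cosφ1·cosφ2·sin²(Δλ/2)=0.4249309658; c=2·atan2(√a, √(1-a))=1.420088404; dist=6371·c=9047.383 ≈ 9047.4 km; running total=9047.4 km
Leg 1 bearing: y=sinΔλ·cosφ2=0.94822367, x=cosφ1·sinφ2-sinφ1·cosφ2·cosΔλ=-0.27987573; θ=atan2(y, x)=106.4444° ≈ 106.4°
Leg 2: φ1=-0.0031433, φ2=-0.0228115, Δφ=-0.0196681, Δλ=2.0121709 rad; a=sin²(Δφ/2)+cosφ1·cosφ2·sin²(Δλ/2)=0.7134988792; c=2·atan2(√a, √(1-a))=2.011966355; dist=6371·c=12818.238 ≈ 12818.2 km; running total=21865.6 km
Leg 2 bearing: y=sinΔλ·cosφ2=0.90393009, x=cosφ1·sinφ2-sinφ1·cosφ2·cosΔλ=-0.02415179; θ=atan2(y, x)=91.5305° ≈ 91.5°
Leg 3: φ1=-0.0228115, φ2=-0.6030811, Δφ=-0.5802696, Δλ=-1.6609269 rad; a=sin²(Δφ/2)+cosφ1·cosφ2·sin²(Δλ/2)=0.5305869550; c=2·atan2(√a, √(1-a))=1.632008456; dist=6371·c=10397.526 ≈ 10397.5 km; running total=32263.1 km
Leg 3 bearing: y=sinΔλ·cosφ2=-0.82024903, x=cosφ1·sinφ2-sinφ1·cosφ2·cosΔλ=-0.56872602; θ=atan2(y, x)=-124.7358° <0 so +360° → 235.2642° ≈ 235.3°
Leg 4: φ1=-0.6030811, φ2=0.6938661, Δφ=1.2969472, Δλ=-0.8148454 rad; a=sin²(Δφ/2)+cosφ1·cosφ2·sin²(Δλ/2)=0.4641926682; c=2·atan2(√a, √(1-a))=1.499120307; dist=6371·c=9550.895 ≈ 9550.9 km; running total=41814.0 km
Leg 4 bearing: y=sinΔλ·cosφ2=-0.55937885, x=cosφ1·sinφ2-sinφ1·cosφ2·cosΔλ=0.82581271; θ=atan2(y, x)=-34.1124° <0 so +360° → 325.8876° ≈ 325.9°
Leg 5: φ1=0.6938661, φ2=-0.5830534, Δφ=-1.2769195, Δλ=0.5991698 rad; a=sin²(Δφ/2)+cosφ1·cosφ2·sin²(Δλ/2)=0.4110639908; c=2·atan2(√a, √(1-a))=1.391972765; dist=6371·c=8868.258 ≈ 8868.3 km; running total=50682.3 km
Leg 5 bearing: y=sinΔλ·cosφ2=0.47078314, x=cosφ1·sinφ2-sinφ1·cosφ2·cosΔλ=-0.86413239; θ=atan2(y, x)=151.4183° ≈ 151.4°

Leg 1: dist=9047.4 km, bearing=106.4°
Leg 2: dist=12818.2 km, bearing=91.5°
Leg 3: dist=10397.5 km, bearing=235.3°
Leg 4: dist=9550.9 km, bearing=325.9°
Leg 5: dist=8868.3 km, bearing=151.4°
Total: 50682.3 km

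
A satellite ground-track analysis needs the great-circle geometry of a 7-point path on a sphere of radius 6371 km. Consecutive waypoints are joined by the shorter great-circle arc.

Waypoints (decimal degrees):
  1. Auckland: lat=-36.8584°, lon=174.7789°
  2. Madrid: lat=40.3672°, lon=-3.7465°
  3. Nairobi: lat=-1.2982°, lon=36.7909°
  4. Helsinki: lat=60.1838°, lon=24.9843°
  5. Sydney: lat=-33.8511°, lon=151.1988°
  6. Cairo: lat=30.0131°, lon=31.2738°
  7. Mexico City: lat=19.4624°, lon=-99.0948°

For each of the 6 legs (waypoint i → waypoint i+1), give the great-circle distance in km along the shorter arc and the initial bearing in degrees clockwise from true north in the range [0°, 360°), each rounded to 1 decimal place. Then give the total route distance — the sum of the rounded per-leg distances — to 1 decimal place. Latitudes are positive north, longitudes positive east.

Leg 1: dist=19604.4 km, bearing=342.3°
Leg 2: dist=6188.2 km, bearing=128.1°
Leg 3: dist=6912.5 km, bearing=353.4°
Leg 4: dist=15195.6 km, bearing=77.5°
Leg 5: dist=14410.5 km, bearing=283.1°
Leg 6: dist=12368.4 km, bearing=309.6°
Total: 74679.6 km

Leg 1: φ1=-0.6433004, φ2=0.7045405, Δφ=1.3478410, Δλ=-3.1158560 rad; a=sin²(Δφ/2)+cosφ1·cosφ2·sin²(Δλ/2)=0.9989617618; c=2·atan2(√a, √(1-a))=3.077138088; dist=6371·c=19604.447 ≈ 19604.4 km; running total=19604.4 km
Leg 1 bearing: y=sinΔλ·cosφ2=-0.01960681, x=cosφ1·sinφ2-sinφ1·cosφ2·cosΔλ=0.06135319; θ=atan2(y, x)=-17.7225° <0 so +360° → 342.2775° ≈ 342.3°
Leg 2: φ1=0.7045405, φ2=-0.0226579, Δφ=-0.7271984, Δλ=0.7075111 rad; a=sin²(Δφ/2)+cosφ1·cosφ2·sin²(Δλ/2)=0.2178926566; c=2·atan2(√a, √(1-a))=0.971314553; dist=6371·c=6188.245 ≈ 6188.2 km; running total=25792.6 km
Leg 2 bearing: y=sinΔλ·cosφ2=0.64977744, x=cosφ1·sinφ2-sinφ1·cosφ2·cosΔλ=-0.50936339; θ=atan2(y, x)=128.0931° ≈ 128.1°
Leg 3: φ1=-0.0226579, φ2=1.0504055, Δφ=1.0730633, Δλ=-0.2060640 rad; a=sin²(Δφ/2)+cosφ1·cosφ2·sin²(Δλ/2)=0.2665408663; c=2·atan2(√a, √(1-a))=1.084993706; dist=6371·c=6912.495 ≈ 6912.5 km; running total=32705.1 km
Leg 3 bearing: y=sinΔλ·cosφ2=-0.10173545, x=cosφ1·sinφ2-sinφ1·cosφ2·cosΔλ=0.87842884; θ=atan2(y, x)=-6.6063° <0 so +360° → 353.3937° ≈ 353.4°
Leg 4: φ1=1.0504055, φ2=-0.5908132, Δφ=-1.6412186, Δλ=2.2028586 rad; a=sin²(Δφ/2)+cosφ1·cosφ2·sin²(Δλ/2)=0.8636323132; c=2·atan2(√a, √(1-a))=2.385124466; dist=6371·c=15195.628 ≈ 15195.6 km; running total=47900.7 km
Leg 4 bearing: y=sinΔλ·cosφ2=0.67004670, x=cosφ1·sinφ2-sinφ1·cosφ2·cosΔλ=0.14873997; θ=atan2(y, x)=77.4842° ≈ 77.5°
Leg 5: φ1=-0.5908132, φ2=0.5238274, Δφ=1.1146406, Δλ=-2.0930861 rad; a=sin²(Δφ/2)+cosφ1·cosφ2·sin²(Δλ/2)=0.8186886959; c=2·atan2(√a, √(1-a))=2.261886236; dist=6371·c=14410.477 ≈ 14410.5 km; running total=62311.2 km
Leg 5 bearing: y=sinΔλ·cosφ2=-0.75046707, x=cosφ1·sinφ2-sinφ1·cosφ2·cosΔλ=0.17478339; θ=atan2(y, x)=-76.8896° <0 so +360° → 283.1104° ≈ 283.1°
Leg 6: φ1=0.5238274, φ2=0.3396830, Δφ=-0.1841445, Δλ=-2.2753613 rad; a=sin²(Δφ/2)+cosφ1·cosφ2·sin²(Δλ/2)=0.6810728648; c=2·atan2(√a, √(1-a))=1.941365179; dist=6371·c=12368.438 ≈ 12368.4 km; running total=74679.6 km
Leg 6 bearing: y=sinΔλ·cosφ2=-0.71835906, x=cosφ1·sinφ2-sinφ1·cosφ2·cosΔλ=0.59397873; θ=atan2(y, x)=-50.4142° <0 so +360° → 309.5858° ≈ 309.6°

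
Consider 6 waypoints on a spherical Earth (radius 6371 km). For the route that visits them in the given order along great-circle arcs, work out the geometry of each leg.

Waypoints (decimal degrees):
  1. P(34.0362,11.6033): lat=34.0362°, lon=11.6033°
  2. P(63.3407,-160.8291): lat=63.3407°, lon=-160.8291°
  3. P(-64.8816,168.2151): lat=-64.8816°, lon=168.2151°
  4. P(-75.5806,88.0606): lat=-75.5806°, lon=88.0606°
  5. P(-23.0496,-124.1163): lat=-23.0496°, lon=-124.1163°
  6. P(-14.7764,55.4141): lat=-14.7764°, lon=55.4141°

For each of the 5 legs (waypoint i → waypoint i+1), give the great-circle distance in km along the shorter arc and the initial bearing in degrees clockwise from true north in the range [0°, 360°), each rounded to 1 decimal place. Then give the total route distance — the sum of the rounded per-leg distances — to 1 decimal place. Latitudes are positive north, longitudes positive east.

Leg 1: φ1=0.5940438, φ2=1.1055038, Δφ=0.5114600, Δλ=-3.0095131 rad; a=sin²(Δφ/2)+cosφ1·cosφ2·sin²(Δλ/2)=0.4341828799; c=2·atan2(√a, √(1-a))=1.438778941; dist=6371·c=9166.461 ≈ 9166.5 km; running total=9166.5 km
Leg 1 bearing: y=sinΔλ·cosφ2=-0.05908986, x=cosφ1·sinφ2-sinφ1·cosφ2·cosΔλ=0.98953566; θ=atan2(y, x)=-3.4173° <0 so +360° → 356.5827° ≈ 356.6°
Leg 2: φ1=1.1055038, φ2=-1.1323975, Δφ=-2.2379013, Δλ=5.7429047 rad; a=sin²(Δφ/2)+cosφ1·cosφ2·sin²(Δλ/2)=0.8229213995; c=2·atan2(√a, √(1-a))=2.272923001; dist=6371·c=14480.792 ≈ 14480.8 km; running total=23647.3 km
Leg 2 bearing: y=sinΔλ·cosφ2=-0.21834786, x=cosφ1·sinφ2-sinφ1·cosφ2·cosΔλ=-0.73158136; θ=atan2(y, x)=-163.3817° <0 so +360° → 196.6183° ≈ 196.6°
Leg 3: φ1=-1.1323975, φ2=-1.3191303, Δφ=-0.1867328, Δλ=-1.3989599 rad; a=sin²(Δφ/2)+cosφ1·cosφ2·sin²(Δλ/2)=0.0525073898; c=2·atan2(√a, √(1-a))=0.462398256; dist=6371·c=2945.939 ≈ 2945.9 km; running total=26593.2 km
Leg 3 bearing: y=sinΔλ·cosφ2=-0.24535040, x=cosφ1·sinφ2-sinφ1·cosφ2·cosΔλ=-0.37256494; θ=atan2(y, x)=-146.6333° <0 so +360° → 213.3667° ≈ 213.4°
Leg 4: φ1=-1.3191303, φ2=-0.4022914, Δφ=0.9168389, Δλ=-3.7031855 rad; a=sin²(Δφ/2)+cosφ1·cosφ2·sin²(Δλ/2)=0.4073748832; c=2·atan2(√a, √(1-a))=1.384469829; dist=6371·c=8820.457 ≈ 8820.5 km; running total=35413.7 km
Leg 4 bearing: y=sinΔλ·cosφ2=0.49002081, x=cosφ1·sinφ2-sinφ1·cosφ2·cosΔλ=-0.85179925; θ=atan2(y, x)=150.0892° ≈ 150.1°
Leg 5: φ1=-0.4022914, φ2=-0.2578968, Δφ=0.1443946, Δλ=3.1333966 rad; a=sin²(Δφ/2)+cosφ1·cosφ2·sin²(Δλ/2)=0.8949234593; c=2·atan2(√a, √(1-a))=2.481355683; dist=6371·c=15808.717 ≈ 15808.7 km; running total=51222.4 km
Leg 5 bearing: y=sinΔλ·cosφ2=0.00792492, x=cosφ1·sinφ2-sinφ1·cosφ2·cosΔλ=-0.61325284; θ=atan2(y, x)=179.2596° ≈ 179.3°

Leg 1: dist=9166.5 km, bearing=356.6°
Leg 2: dist=14480.8 km, bearing=196.6°
Leg 3: dist=2945.9 km, bearing=213.4°
Leg 4: dist=8820.5 km, bearing=150.1°
Leg 5: dist=15808.7 km, bearing=179.3°
Total: 51222.4 km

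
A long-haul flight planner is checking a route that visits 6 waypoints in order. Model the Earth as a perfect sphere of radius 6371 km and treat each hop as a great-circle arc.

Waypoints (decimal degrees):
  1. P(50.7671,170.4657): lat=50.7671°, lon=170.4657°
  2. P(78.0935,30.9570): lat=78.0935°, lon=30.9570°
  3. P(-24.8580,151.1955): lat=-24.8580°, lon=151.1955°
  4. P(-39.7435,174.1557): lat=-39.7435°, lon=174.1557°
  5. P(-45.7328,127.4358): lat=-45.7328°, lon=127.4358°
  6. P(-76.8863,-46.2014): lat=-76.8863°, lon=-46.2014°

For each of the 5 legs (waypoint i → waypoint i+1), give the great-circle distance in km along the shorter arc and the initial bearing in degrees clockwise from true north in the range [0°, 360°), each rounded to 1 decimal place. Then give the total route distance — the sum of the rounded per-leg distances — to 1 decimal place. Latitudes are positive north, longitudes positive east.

Leg 1: dist=5426.4 km, bearing=349.7°
Leg 2: dist=13384.7 km, bearing=65.3°
Leg 3: dist=2705.7 km, bearing=133.3°
Leg 4: dist=3817.6 km, bearing=244.3°
Leg 5: dist=6373.1 km, bearing=181.7°
Total: 31707.5 km

Leg 1: φ1=0.8860530, φ2=1.3629887, Δφ=0.4769357, Δλ=-2.4348862 rad; a=sin²(Δφ/2)+cosφ1·cosφ2·sin²(Δλ/2)=0.1706603652; c=2·atan2(√a, √(1-a))=0.851734219; dist=6371·c=5426.399 ≈ 5426.4 km; running total=5426.4 km
Leg 1 bearing: y=sinΔλ·cosφ2=-0.13396718, x=cosφ1·sinφ2-sinφ1·cosφ2·cosΔλ=0.74040152; θ=atan2(y, x)=-10.2561° <0 so +360° → 349.7439° ≈ 349.7°
Leg 2: φ1=1.3629887, φ2=-0.4338539, Δφ=-1.7968426, Δλ=2.0985577 rad; a=sin²(Δφ/2)+cosφ1·cosφ2·sin²(Δλ/2)=0.7528005476; c=2·atan2(√a, √(1-a))=2.100874856; dist=6371·c=13384.674 ≈ 13384.7 km; running total=18811.1 km
Leg 2 bearing: y=sinΔλ·cosφ2=0.78389495, x=cosφ1·sinφ2-sinφ1·cosφ2·cosΔλ=0.36038345; θ=atan2(y, x)=65.3101° ≈ 65.3°
Leg 3: φ1=-0.4338539, φ2=-0.6936549, Δφ=-0.2598010, Δλ=0.4007311 rad; a=sin²(Δφ/2)+cosφ1·cosφ2·sin²(Δλ/2)=0.0444157757; c=2·atan2(√a, √(1-a))=0.424685292; dist=6371·c=2705.670 ≈ 2705.7 km; running total=21516.8 km
Leg 3 bearing: y=sinΔλ·cosφ2=0.29994705, x=cosφ1·sinφ2-sinφ1·cosφ2·cosΔλ=-0.28249571; θ=atan2(y, x)=133.2838° ≈ 133.3°
Leg 4: φ1=-0.6936549, φ2=-0.7981879, Δφ=-0.1045330, Δλ=-0.8154161 rad; a=sin²(Δφ/2)+cosφ1·cosφ2·sin²(Δλ/2)=0.0871087982; c=2·atan2(√a, √(1-a))=0.599208265; dist=6371·c=3817.556 ≈ 3817.6 km; running total=25334.4 km
Leg 4 bearing: y=sinΔλ·cosφ2=-0.50815559, x=cosφ1·sinφ2-sinφ1·cosφ2·cosΔλ=-0.24466572; θ=atan2(y, x)=-115.7098° <0 so +360° → 244.2902° ≈ 244.3°
Leg 5: φ1=-0.7981879, φ2=-1.3419191, Δφ=-0.5437311, Δλ=-3.0305408 rad; a=sin²(Δφ/2)+cosφ1·cosφ2·sin²(Δλ/2)=0.2299864414; c=2·atan2(√a, √(1-a))=1.000326999; dist=6371·c=6373.083 ≈ 6373.1 km; running total=31707.5 km
Leg 5 bearing: y=sinΔλ·cosφ2=-0.02514414, x=cosφ1·sinφ2-sinφ1·cosφ2·cosΔλ=-0.84127194; θ=atan2(y, x)=-178.2880° <0 so +360° → 181.7120° ≈ 181.7°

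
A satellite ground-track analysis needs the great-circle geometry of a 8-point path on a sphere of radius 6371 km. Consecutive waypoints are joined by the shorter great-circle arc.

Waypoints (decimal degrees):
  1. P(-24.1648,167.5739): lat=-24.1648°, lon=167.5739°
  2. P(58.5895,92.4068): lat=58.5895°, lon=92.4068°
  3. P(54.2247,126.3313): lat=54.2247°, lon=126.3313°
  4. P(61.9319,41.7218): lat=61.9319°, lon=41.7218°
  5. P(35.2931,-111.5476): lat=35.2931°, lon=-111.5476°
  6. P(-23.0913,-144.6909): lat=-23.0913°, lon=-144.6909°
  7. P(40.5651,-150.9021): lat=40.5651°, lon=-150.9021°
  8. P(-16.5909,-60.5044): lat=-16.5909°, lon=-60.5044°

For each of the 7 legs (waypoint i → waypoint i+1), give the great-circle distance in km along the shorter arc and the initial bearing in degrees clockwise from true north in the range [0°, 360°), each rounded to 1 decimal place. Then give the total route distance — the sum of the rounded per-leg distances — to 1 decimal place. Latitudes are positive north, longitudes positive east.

Leg 1: dist=11470.7 km, bearing=328.8°
Leg 2: dist=2118.2 km, bearing=88.5°
Leg 3: dist=4683.6 km, bearing=315.7°
Leg 4: dist=8939.8 km, bearing=338.1°
Leg 5: dist=7371.4 km, bearing=213.3°
Leg 6: dist=7107.4 km, bearing=354.7°
Leg 7: dist=11230.2 km, bearing=102.5°
Total: 52921.3 km

Leg 1: φ1=-0.4217553, φ2=1.0225797, Δφ=1.4443350, Δλ=-1.3119134 rad; a=sin²(Δφ/2)+cosφ1·cosφ2·sin²(Δλ/2)=0.6138224871; c=2·atan2(√a, √(1-a))=1.800454797; dist=6371·c=11470.698 ≈ 11470.7 km; running total=11470.7 km
Leg 1 bearing: y=sinΔλ·cosφ2=-0.50379899, x=cosφ1·sinφ2-sinφ1·cosφ2·cosΔλ=0.83328527; θ=atan2(y, x)=-31.1569° <0 so +360° → 328.8431° ≈ 328.8°
Leg 2: φ1=1.0225797, φ2=0.9463996, Δφ=-0.0761801, Δλ=0.5920942 rad; a=sin²(Δφ/2)+cosφ1·cosφ2·sin²(Δλ/2)=0.0273822389; c=2·atan2(√a, √(1-a))=0.332480877; dist=6371·c=2118.236 ≈ 2118.2 km; running total=13588.9 km
Leg 2 bearing: y=sinΔλ·cosφ2=0.32626970, x=cosφ1·sinφ2-sinφ1·cosφ2·cosΔλ=0.00882569; θ=atan2(y, x)=88.4505° ≈ 88.5°
Leg 3: φ1=0.9463996, φ2=1.0809156, Δφ=0.1345160, Δλ=-1.4767144 rad; a=sin²(Δφ/2)+cosφ1·cosφ2·sin²(Δλ/2)=0.1291314018; c=2·atan2(√a, √(1-a))=0.735139504; dist=6371·c=4683.574 ≈ 4683.6 km; running total=18272.5 km
Leg 3 bearing: y=sinΔλ·cosφ2=-0.46843982, x=cosφ1·sinφ2-sinφ1·cosφ2·cosΔλ=0.47998965; θ=atan2(y, x)=-44.3023° <0 so +360° → 315.6977° ≈ 315.7°
Leg 4: φ1=1.0809156, φ2=0.6159808, Δφ=-0.4649348, Δλ=-2.6750557 rad; a=sin²(Δφ/2)+cosφ1·cosφ2·sin²(Δλ/2)=0.4165958886; c=2·atan2(√a, √(1-a))=1.403204682; dist=6371·c=8939.817 ≈ 8939.8 km; running total=27212.3 km
Leg 4 bearing: y=sinΔλ·cosφ2=-0.36712677, x=cosφ1·sinφ2-sinφ1·cosφ2·cosΔλ=0.91509177; θ=atan2(y, x)=-21.8602° <0 so +360° → 338.1398° ≈ 338.1°
Leg 5: φ1=0.6159808, φ2=-0.4030192, Δφ=-1.0190000, Δλ=-0.5784597 rad; a=sin²(Δφ/2)+cosφ1·cosφ2·sin²(Δλ/2)=0.2989676190; c=2·atan2(√a, √(1-a))=1.157025530; dist=6371·c=7371.410 ≈ 7371.4 km; running total=34583.7 km
Leg 5 bearing: y=sinΔλ·cosφ2=-0.50293107, x=cosφ1·sinφ2-sinφ1·cosφ2·cosΔλ=-0.76511716; θ=atan2(y, x)=-146.6821° <0 so +360° → 213.3179° ≈ 213.3°
Leg 6: φ1=-0.4030192, φ2=0.7079946, Δφ=1.1110138, Δλ=-0.1084059 rad; a=sin²(Δφ/2)+cosφ1·cosφ2·sin²(Δλ/2)=0.2801744193; c=2·atan2(√a, √(1-a))=1.115586079; dist=6371·c=7107.399 ≈ 7107.4 km; running total=41691.1 km
Leg 6 bearing: y=sinΔλ·cosφ2=-0.08219123, x=cosφ1·sinφ2-sinφ1·cosφ2·cosΔλ=0.89440005; θ=atan2(y, x)=-5.2505° <0 so +360° → 354.7495° ≈ 354.7°
Leg 7: φ1=0.7079946, φ2=-0.2895658, Δφ=-0.9975604, Δλ=1.5777375 rad; a=sin²(Δφ/2)+cosφ1·cosφ2·sin²(Δλ/2)=0.5953704489; c=2·atan2(√a, √(1-a))=1.762713173; dist=6371·c=11230.246 ≈ 11230.2 km; running total=52921.3 km
Leg 7 bearing: y=sinΔλ·cosφ2=0.95834485, x=cosφ1·sinφ2-sinφ1·cosφ2·cosΔλ=-0.21258659; θ=atan2(y, x)=102.5072° ≈ 102.5°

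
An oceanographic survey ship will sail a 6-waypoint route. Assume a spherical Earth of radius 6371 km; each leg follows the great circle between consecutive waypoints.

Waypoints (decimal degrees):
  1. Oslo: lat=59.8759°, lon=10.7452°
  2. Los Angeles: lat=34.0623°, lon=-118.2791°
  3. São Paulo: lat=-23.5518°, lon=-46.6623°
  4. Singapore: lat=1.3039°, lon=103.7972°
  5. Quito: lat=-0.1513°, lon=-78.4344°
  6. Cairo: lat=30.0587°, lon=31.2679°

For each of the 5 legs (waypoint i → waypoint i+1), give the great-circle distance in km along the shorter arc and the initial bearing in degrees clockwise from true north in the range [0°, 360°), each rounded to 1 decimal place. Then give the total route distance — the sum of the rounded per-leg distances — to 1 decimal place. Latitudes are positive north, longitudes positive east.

Leg 1: dist=8577.0 km, bearing=318.7°
Leg 2: dist=9907.5 km, bearing=119.5°
Leg 3: dist=15984.0 km, bearing=123.5°
Leg 4: dist=19735.8 km, bearing=62.7°
Leg 5: dist=11902.8 km, bearing=58.5°
Total: 66107.1 km

Leg 1: φ1=1.0450316, φ2=0.5944993, Δφ=-0.4505323, Δλ=-2.2518989 rad; a=sin²(Δφ/2)+cosφ1·cosφ2·sin²(Δλ/2)=0.3886700166; c=2·atan2(√a, √(1-a))=1.346254241; dist=6371·c=8576.986 ≈ 8577.0 km; running total=8577.0 km
Leg 1 bearing: y=sinΔλ·cosφ2=-0.64358912, x=cosφ1·sinφ2-sinφ1·cosφ2·cosΔλ=0.73226743; θ=atan2(y, x)=-41.3122° <0 so +360° → 318.6878° ≈ 318.7°
Leg 2: φ1=0.5944993, φ2=-0.4110565, Δφ=-1.0055557, Δλ=1.2499490 rad; a=sin²(Δφ/2)+cosφ1·cosφ2·sin²(Δλ/2)=0.4921511398; c=2·atan2(√a, √(1-a))=1.555097962; dist=6371·c=9907.529 ≈ 9907.5 km; running total=18484.5 km
Leg 2 bearing: y=sinΔλ·cosφ2=0.86991869, x=cosφ1·sinφ2-sinφ1·cosφ2·cosΔλ=-0.49294529; θ=atan2(y, x)=119.5384° ≈ 119.5°
Leg 3: φ1=-0.4110565, φ2=0.0227573, Δφ=0.4338138, Δλ=2.6260137 rad; a=sin²(Δφ/2)+cosφ1·cosφ2·sin²(Δλ/2)=0.9032105649; c=2·atan2(√a, √(1-a))=2.508871102; dist=6371·c=15984.018 ≈ 15984.0 km; running total=34468.5 km
Leg 3 bearing: y=sinΔλ·cosφ2=0.49291099, x=cosφ1·sinφ2-sinφ1·cosφ2·cosΔλ=-0.32668596; θ=atan2(y, x)=123.5352° ≈ 123.5°
Leg 4: φ1=0.0227573, φ2=-0.0026407, Δφ=-0.0253980, Δλ=-3.1805414 rad; a=sin²(Δφ/2)+cosφ1·cosφ2·sin²(Δλ/2)=0.9995197292; c=2·atan2(√a, √(1-a))=3.097758981; dist=6371·c=19735.822 ≈ 19735.8 km; running total=54204.3 km
Leg 4 bearing: y=sinΔλ·cosφ2=0.03893878, x=cosφ1·sinφ2-sinφ1·cosφ2·cosΔλ=0.02009805; θ=atan2(y, x)=62.6997° ≈ 62.7°
Leg 5: φ1=-0.0026407, φ2=0.5246233, Δφ=0.5272640, Δλ=1.9146663 rad; a=sin²(Δφ/2)+cosφ1·cosφ2·sin²(Δλ/2)=0.6465573004; c=2·atan2(√a, √(1-a))=1.868279232; dist=6371·c=11902.807 ≈ 11902.8 km; running total=66107.1 km
Leg 5 bearing: y=sinΔλ·cosφ2=0.81484300, x=cosφ1·sinφ2-sinφ1·cosφ2·cosΔλ=0.50011471; θ=atan2(y, x)=58.4602° ≈ 58.5°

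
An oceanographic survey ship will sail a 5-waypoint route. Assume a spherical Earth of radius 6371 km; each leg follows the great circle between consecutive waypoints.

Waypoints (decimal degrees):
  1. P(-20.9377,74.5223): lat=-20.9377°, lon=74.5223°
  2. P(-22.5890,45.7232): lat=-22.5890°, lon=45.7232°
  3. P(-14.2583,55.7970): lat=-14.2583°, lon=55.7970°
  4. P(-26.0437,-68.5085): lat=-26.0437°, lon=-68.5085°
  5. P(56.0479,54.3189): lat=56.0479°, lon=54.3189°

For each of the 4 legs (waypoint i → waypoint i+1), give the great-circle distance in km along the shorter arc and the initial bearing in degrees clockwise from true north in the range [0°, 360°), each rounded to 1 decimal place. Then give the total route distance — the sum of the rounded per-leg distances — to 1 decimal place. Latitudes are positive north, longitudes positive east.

Leg 1: dist=2975.2 km, bearing=261.1°
Leg 2: dist=1408.7 km, bearing=50.6°
Leg 3: dist=12509.1 km, bearing=233.4°
Leg 4: dist=14401.0 km, bearing=37.5°
Total: 31294.0 km

Leg 1: φ1=-0.3654318, φ2=-0.3942524, Δφ=-0.0288206, Δλ=-0.5026391 rad; a=sin²(Δφ/2)+cosφ1·cosφ2·sin²(Δλ/2)=0.0535359371; c=2·atan2(√a, √(1-a))=0.466988466; dist=6371·c=2975.184 ≈ 2975.2 km; running total=2975.2 km
Leg 1 bearing: y=sinΔλ·cosφ2=-0.44478274, x=cosφ1·sinφ2-sinφ1·cosφ2·cosΔλ=-0.06962526; θ=atan2(y, x)=-98.8967° <0 so +360° → 261.1033° ≈ 261.1°
Leg 2: φ1=-0.3942524, φ2=-0.2488543, Δφ=0.1453981, Δλ=0.1758210 rad; a=sin²(Δφ/2)+cosφ1·cosφ2·sin²(Δλ/2)=0.0121736237; c=2·atan2(√a, √(1-a))=0.221118484; dist=6371·c=1408.746 ≈ 1408.7 km; running total=4383.9 km
Leg 2 bearing: y=sinΔλ·cosφ2=0.16952826, x=cosφ1·sinφ2-sinφ1·cosφ2·cosΔλ=0.13914696; θ=atan2(y, x)=50.6212° ≈ 50.6°
Leg 3: φ1=-0.2488543, φ2=-0.4545483, Δφ=-0.2056940, Δλ=-2.1695403 rad; a=sin²(Δφ/2)+cosφ1·cosφ2·sin²(Δλ/2)=0.6913204383; c=2·atan2(√a, √(1-a))=1.963449347; dist=6371·c=12509.136 ≈ 12509.1 km; running total=16893.0 km
Leg 3 bearing: y=sinΔλ·cosφ2=-0.74216720, x=cosφ1·sinφ2-sinφ1·cosφ2·cosΔλ=-0.55024886; θ=atan2(y, x)=-126.5535° <0 so +360° → 233.4465° ≈ 233.4°
Leg 4: φ1=-0.4545483, φ2=0.9782204, Δφ=1.4327687, Δλ=2.1437425 rad; a=sin²(Δφ/2)+cosφ1·cosφ2·sin²(Δλ/2)=0.8181122649; c=2·atan2(√a, √(1-a))=2.260391009; dist=6371·c=14400.951 ≈ 14401.0 km; running total=31294.0 km
Leg 4 bearing: y=sinΔλ·cosφ2=0.46931139, x=cosφ1·sinφ2-sinφ1·cosφ2·cosΔλ=0.61234399; θ=atan2(y, x)=37.4672° ≈ 37.5°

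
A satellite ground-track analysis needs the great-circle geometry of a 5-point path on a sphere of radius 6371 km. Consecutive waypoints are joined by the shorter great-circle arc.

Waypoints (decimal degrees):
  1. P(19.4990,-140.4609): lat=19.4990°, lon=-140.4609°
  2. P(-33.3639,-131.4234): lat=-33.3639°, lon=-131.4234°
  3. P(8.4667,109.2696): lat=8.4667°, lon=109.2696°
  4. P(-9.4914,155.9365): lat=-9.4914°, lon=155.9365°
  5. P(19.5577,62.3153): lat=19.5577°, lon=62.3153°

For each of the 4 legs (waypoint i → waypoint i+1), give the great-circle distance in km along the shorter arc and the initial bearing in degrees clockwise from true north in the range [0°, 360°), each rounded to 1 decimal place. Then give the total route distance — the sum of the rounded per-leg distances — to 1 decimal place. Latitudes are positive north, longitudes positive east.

Leg 1: dist=5955.8 km, bearing=170.6°
Leg 2: dist=13236.0 km, bearing=260.6°
Leg 3: dist=5539.7 km, bearing=110.1°
Leg 4: dist=10734.8 km, bearing=288.8°
Total: 35466.3 km

Leg 1: φ1=0.3403218, φ2=-0.5823099, Δφ=-0.9226317, Δλ=0.1577341 rad; a=sin²(Δφ/2)+cosφ1·cosφ2·sin²(Δλ/2)=0.2030246791; c=2·atan2(√a, √(1-a))=0.934835665; dist=6371·c=5955.838 ≈ 5955.8 km; running total=5955.8 km
Leg 1 bearing: y=sinΔλ·cosφ2=0.13119309, x=cosφ1·sinφ2-sinφ1·cosφ2·cosΔλ=-0.79373233; θ=atan2(y, x)=170.6146° ≈ 170.6°
Leg 2: φ1=-0.5823099, φ2=0.1477718, Δφ=0.7300817, Δλ=4.2008853 rad; a=sin²(Δφ/2)+cosφ1·cosφ2·sin²(Δλ/2)=0.7426676997; c=2·atan2(√a, √(1-a))=2.077543062; dist=6371·c=13236.027 ≈ 13236.0 km; running total=19191.8 km
Leg 2 bearing: y=sinΔλ·cosφ2=-0.86250597, x=cosφ1·sinφ2-sinφ1·cosφ2·cosΔλ=-0.14329341; θ=atan2(y, x)=-99.4327° <0 so +360° → 260.5673° ≈ 260.6°
Leg 3: φ1=0.1477718, φ2=-0.1656562, Δφ=-0.3134280, Δλ=0.8144911 rad; a=sin²(Δφ/2)+cosφ1·cosφ2·sin²(Δλ/2)=0.1774055590; c=2·atan2(√a, √(1-a))=0.869525849; dist=6371·c=5539.749 ≈ 5539.7 km; running total=24731.5 km
Leg 3 bearing: y=sinΔλ·cosφ2=0.71741892, x=cosφ1·sinφ2-sinφ1·cosφ2·cosΔλ=-0.26275731; θ=atan2(y, x)=110.1154° ≈ 110.1°
Leg 4: φ1=-0.1656562, φ2=0.3413463, Δφ=0.5070024, Δλ=-1.6339982 rad; a=sin²(Δφ/2)+cosφ1·cosφ2·sin²(Δλ/2)=0.5569510736; c=2·atan2(√a, √(1-a))=1.684946212; dist=6371·c=10734.792 ≈ 10734.8 km; running total=35466.3 km
Leg 4 bearing: y=sinΔλ·cosφ2=-0.94042347, x=cosφ1·sinφ2-sinφ1·cosφ2·cosΔλ=0.32035917; θ=atan2(y, x)=-71.1884° <0 so +360° → 288.8116° ≈ 288.8°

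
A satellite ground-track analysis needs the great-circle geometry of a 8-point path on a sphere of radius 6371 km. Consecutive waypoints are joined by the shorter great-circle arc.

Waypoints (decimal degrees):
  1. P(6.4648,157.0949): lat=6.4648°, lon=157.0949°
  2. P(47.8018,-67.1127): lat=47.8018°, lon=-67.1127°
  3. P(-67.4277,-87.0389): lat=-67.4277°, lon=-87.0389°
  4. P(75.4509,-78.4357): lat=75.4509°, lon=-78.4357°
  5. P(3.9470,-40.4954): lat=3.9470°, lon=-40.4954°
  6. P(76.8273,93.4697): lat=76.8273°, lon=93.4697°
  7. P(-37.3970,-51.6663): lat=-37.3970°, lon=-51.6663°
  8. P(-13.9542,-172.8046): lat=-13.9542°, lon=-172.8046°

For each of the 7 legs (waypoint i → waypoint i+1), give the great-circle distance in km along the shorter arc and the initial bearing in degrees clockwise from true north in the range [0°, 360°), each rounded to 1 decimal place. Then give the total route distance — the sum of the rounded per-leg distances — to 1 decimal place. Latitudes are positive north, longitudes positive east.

Leg 1: dist=12594.7 km, bearing=30.7°
Leg 2: dist=12922.1 km, bearing=188.4°
Leg 3: dist=15898.8 km, bearing=3.6°
Leg 4: dist=8303.6 km, bearing=140.5°
Leg 5: dist=10586.9 km, bearing=9.5°
Leg 6: dist=15314.1 km, bearing=317.5°
Leg 7: dist=11632.1 km, bearing=239.1°
Total: 87252.3 km

Leg 1: φ1=0.1128320, φ2=0.8342988, Δφ=0.7214668, Δλ=-3.9131608 rad; a=sin²(Δφ/2)+cosφ1·cosφ2·sin²(Δλ/2)=0.6975057619; c=2·atan2(√a, √(1-a))=1.976876722; dist=6371·c=12594.682 ≈ 12594.7 km; running total=12594.7 km
Leg 1 bearing: y=sinΔλ·cosφ2=0.46834780, x=cosφ1·sinφ2-sinφ1·cosφ2·cosΔλ=0.79032666; θ=atan2(y, x)=30.6510° ≈ 30.7°
Leg 2: φ1=0.8342988, φ2=-1.1768354, Δφ=-2.0111342, Δλ=-0.3477778 rad; a=sin²(Δφ/2)+cosφ1·cosφ2·sin²(Δλ/2)=0.7208403959; c=2·atan2(√a, √(1-a))=2.028267571; dist=6371·c=12922.093 ≈ 12922.1 km; running total=25516.8 km
Leg 2 bearing: y=sinΔλ·cosφ2=-0.13081936, x=cosφ1·sinφ2-sinφ1·cosφ2·cosΔλ=-0.88758345; θ=atan2(y, x)=-171.6156° <0 so +360° → 188.3844° ≈ 188.4°
Leg 3: φ1=-1.1768354, φ2=1.3168666, Δφ=2.4937020, Δλ=0.1501542 rad; a=sin²(Δφ/2)+cosφ1·cosφ2·sin²(Δλ/2)=0.8992217817; c=2·atan2(√a, √(1-a))=2.495501951; dist=6371·c=15898.843 ≈ 15898.8 km; running total=41415.6 km
Leg 3 bearing: y=sinΔλ·cosφ2=0.03757858, x=cosφ1·sinφ2-sinφ1·cosφ2·cosΔλ=0.60089577; θ=atan2(y, x)=3.5785° ≈ 3.6°
Leg 4: φ1=1.3168666, φ2=0.0688881, Δφ=-1.2479785, Δλ=0.6621832 rad; a=sin²(Δφ/2)+cosφ1·cosφ2·sin²(Δλ/2)=0.3678633262; c=2·atan2(√a, √(1-a))=1.303345921; dist=6371·c=8303.617 ≈ 8303.6 km; running total=49719.2 km
Leg 4 bearing: y=sinΔλ·cosφ2=0.61338176, x=cosφ1·sinφ2-sinφ1·cosφ2·cosΔλ=-0.74425965; θ=atan2(y, x)=140.5064° ≈ 140.5°
Leg 5: φ1=0.0688881, φ2=1.3408893, Δφ=1.2720012, Δλ=2.3381321 rad; a=sin²(Δφ/2)+cosφ1·cosφ2·sin²(Δλ/2)=0.5454029865; c=2·atan2(√a, √(1-a))=1.661727559; dist=6371·c=10586.866 ≈ 10586.9 km; running total=60306.1 km
Leg 5 bearing: y=sinΔλ·cosφ2=0.16402455, x=cosφ1·sinφ2-sinφ1·cosφ2·cosΔλ=0.98226790; θ=atan2(y, x)=9.4801° ≈ 9.5°
Leg 6: φ1=1.3408893, φ2=-0.6527008, Δφ=-1.9935901, Δλ=-2.5331011 rad; a=sin²(Δφ/2)+cosφ1·cosφ2·sin²(Δλ/2)=0.8699512161; c=2·atan2(√a, √(1-a))=2.403721637; dist=6371·c=15314.111 ≈ 15314.1 km; running total=75620.2 km
Leg 6 bearing: y=sinΔλ·cosφ2=-0.45412976, x=cosφ1·sinφ2-sinφ1·cosφ2·cosΔλ=0.49629684; θ=atan2(y, x)=-42.4597° <0 so +360° → 317.5403° ≈ 317.5°
Leg 7: φ1=-0.6527008, φ2=-0.2435467, Δφ=0.4091540, Δλ=-2.1142622 rad; a=sin²(Δφ/2)+cosφ1·cosφ2·sin²(Δλ/2)=0.6261163836; c=2·atan2(√a, √(1-a))=1.825783263; dist=6371·c=11632.065 ≈ 11632.1 km; running total=87252.3 km
Leg 7 bearing: y=sinΔλ·cosφ2=-0.83066234, x=cosφ1·sinφ2-sinφ1·cosφ2·cosΔλ=-0.49636550; θ=atan2(y, x)=-120.8606° <0 so +360° → 239.1394° ≈ 239.1°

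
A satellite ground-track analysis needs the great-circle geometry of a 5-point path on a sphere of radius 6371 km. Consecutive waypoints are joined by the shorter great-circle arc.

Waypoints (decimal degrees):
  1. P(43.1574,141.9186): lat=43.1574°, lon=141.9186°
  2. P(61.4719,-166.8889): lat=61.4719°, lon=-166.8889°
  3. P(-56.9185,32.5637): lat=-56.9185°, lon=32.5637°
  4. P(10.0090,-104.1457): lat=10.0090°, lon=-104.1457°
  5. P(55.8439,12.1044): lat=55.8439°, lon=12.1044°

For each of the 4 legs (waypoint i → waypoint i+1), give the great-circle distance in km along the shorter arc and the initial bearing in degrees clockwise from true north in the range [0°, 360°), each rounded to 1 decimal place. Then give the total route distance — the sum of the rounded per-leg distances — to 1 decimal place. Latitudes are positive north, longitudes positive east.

Leg 1: dist=3890.2 km, bearing=40.5°
Leg 2: dist=18803.2 km, bearing=286.0°
Leg 3: dist=13618.2 km, bearing=233.2°
Leg 4: dist=10650.3 km, bearing=30.4°
Total: 46961.9 km

Leg 1: φ1=0.7532387, φ2=1.0728871, Δφ=0.3196483, Δλ=-5.3897076 rad; a=sin²(Δφ/2)+cosφ1·cosφ2·sin²(Δλ/2)=0.0903531544; c=2·atan2(√a, √(1-a))=0.610618241; dist=6371·c=3890.249 ≈ 3890.2 km; running total=3890.2 km
Leg 1 bearing: y=sinΔλ·cosφ2=0.37216461, x=cosφ1·sinφ2-sinφ1·cosφ2·cosΔλ=0.43617811; θ=atan2(y, x)=40.4721° ≈ 40.5°
Leg 2: φ1=1.0728871, φ2=-0.9934152, Δφ=-2.0663023, Δλ=3.4811046 rad; a=sin²(Δφ/2)+cosφ1·cosφ2·sin²(Δλ/2)=0.9909816327; c=2·atan2(√a, √(1-a))=2.951375842; dist=6371·c=18803.215 ≈ 18803.2 km; running total=22693.4 km
Leg 2 bearing: y=sinΔλ·cosφ2=-0.18177656, x=cosφ1·sinφ2-sinφ1·cosφ2·cosΔλ=0.05201373; θ=atan2(y, x)=-74.0320° <0 so +360° → 285.9680° ≈ 286.0°
Leg 3: φ1=-0.9934152, φ2=0.1746900, Δφ=1.1681052, Δλ=-2.3860291 rad; a=sin²(Δφ/2)+cosφ1·cosφ2·sin²(Δλ/2)=0.7684422291; c=2·atan2(√a, √(1-a))=2.137536172; dist=6371·c=13618.243 ≈ 13618.2 km; running total=36311.6 km
Leg 3 bearing: y=sinΔλ·cosφ2=-0.67526293, x=cosφ1·sinφ2-sinφ1·cosφ2·cosΔλ=-0.50574209; θ=atan2(y, x)=-126.8316° <0 so +360° → 233.1684° ≈ 233.2°
Leg 4: φ1=0.1746900, φ2=0.9746599, Δφ=0.7999699, Δλ=2.0289470 rad; a=sin²(Δφ/2)+cosφ1·cosφ2·sin²(Δλ/2)=0.5503602442; c=2·atan2(√a, √(1-a))=1.671687893; dist=6371·c=10650.324 ≈ 10650.3 km; running total=46961.9 km
Leg 4 bearing: y=sinΔλ·cosφ2=0.50354832, x=cosφ1·sinφ2-sinφ1·cosφ2·cosΔλ=0.85807603; θ=atan2(y, x)=30.4059° ≈ 30.4°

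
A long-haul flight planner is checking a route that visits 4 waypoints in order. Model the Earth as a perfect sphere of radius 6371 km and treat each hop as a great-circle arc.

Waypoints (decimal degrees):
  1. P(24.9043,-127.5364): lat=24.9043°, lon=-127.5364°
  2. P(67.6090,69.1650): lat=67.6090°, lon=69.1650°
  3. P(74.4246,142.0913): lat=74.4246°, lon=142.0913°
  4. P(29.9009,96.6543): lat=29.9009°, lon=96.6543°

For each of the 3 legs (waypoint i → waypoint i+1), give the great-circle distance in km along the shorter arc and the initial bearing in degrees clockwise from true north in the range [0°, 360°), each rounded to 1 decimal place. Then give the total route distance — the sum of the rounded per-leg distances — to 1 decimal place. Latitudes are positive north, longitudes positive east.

Leg 1: dist=9635.1 km, bearing=353.7°
Leg 2: dist=2554.6 km, bearing=41.1°
Leg 3: dist=5553.6 km, bearing=233.8°
Total: 17743.3 km

Leg 1: φ1=0.4346620, φ2=1.1799997, Δφ=0.7453376, Δλ=3.4330871 rad; a=sin²(Δφ/2)+cosφ1·cosφ2·sin²(Δλ/2)=0.4707868951; c=2·atan2(√a, √(1-a))=1.512336825; dist=6371·c=9635.098 ≈ 9635.1 km; running total=9635.1 km
Leg 1 bearing: y=sinΔλ·cosφ2=-0.10947176, x=cosφ1·sinφ2-sinφ1·cosφ2·cosΔλ=0.99227129; θ=atan2(y, x)=-6.2957° <0 so +360° → 353.7043° ≈ 353.7°
Leg 2: φ1=1.1799997, φ2=1.2989543, Δφ=0.1189547, Δλ=1.2728040 rad; a=sin²(Δφ/2)+cosφ1·cosφ2·sin²(Δλ/2)=0.0396588770; c=2·atan2(√a, √(1-a))=0.400971483; dist=6371·c=2554.589 ≈ 2554.6 km; running total=12189.7 km
Leg 2 bearing: y=sinΔλ·cosφ2=0.25667262, x=cosφ1·sinφ2-sinφ1·cosφ2·cosΔλ=0.29404654; θ=atan2(y, x)=41.1176° ≈ 41.1°
Leg 3: φ1=1.2989543, φ2=0.5218692, Δφ=-0.7770852, Δλ=-0.7930253 rad; a=sin²(Δφ/2)+cosφ1·cosφ2·sin²(Δλ/2)=0.1782374871; c=2·atan2(√a, √(1-a))=0.871701608; dist=6371·c=5553.611 ≈ 5553.6 km; running total=17743.3 km
Leg 3 bearing: y=sinΔλ·cosφ2=-0.61764043, x=cosφ1·sinφ2-sinφ1·cosφ2·cosΔλ=-0.45210158; θ=atan2(y, x)=-126.2034° <0 so +360° → 233.7966° ≈ 233.8°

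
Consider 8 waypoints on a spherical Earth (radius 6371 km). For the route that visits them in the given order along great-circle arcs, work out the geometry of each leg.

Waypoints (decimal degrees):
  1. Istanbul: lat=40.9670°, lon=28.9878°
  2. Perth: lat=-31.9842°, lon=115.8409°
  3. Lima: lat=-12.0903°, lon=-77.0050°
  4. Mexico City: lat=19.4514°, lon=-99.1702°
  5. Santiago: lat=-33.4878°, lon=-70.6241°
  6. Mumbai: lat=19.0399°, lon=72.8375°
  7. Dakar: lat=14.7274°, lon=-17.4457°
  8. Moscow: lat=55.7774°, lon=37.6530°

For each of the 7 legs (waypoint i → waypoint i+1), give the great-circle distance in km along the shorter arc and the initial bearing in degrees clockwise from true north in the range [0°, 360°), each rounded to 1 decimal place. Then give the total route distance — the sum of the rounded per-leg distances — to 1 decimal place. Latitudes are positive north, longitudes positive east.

Leg 1: dist=12029.8 km, bearing=116.9°
Leg 2: dist=14926.9 km, bearing=162.3°
Leg 3: dist=4265.5 km, bearing=325.0°
Leg 4: dist=6619.6 km, bearing=152.5°
Leg 5: dist=16060.1 km, bearing=104.6°
Leg 6: dist=9507.5 km, bearing=284.0°
Leg 7: dist=6512.9 km, bearing=32.7°
Total: 69922.3 km

Leg 1: φ1=0.7150090, φ2=-0.5582296, Δφ=-1.2732386, Δλ=1.5158726 rad; a=sin²(Δφ/2)+cosφ1·cosφ2·sin²(Δλ/2)=0.6560578737; c=2·atan2(√a, √(1-a))=1.888215546; dist=6371·c=12029.821 ≈ 12029.8 km; running total=12029.8 km
Leg 1 bearing: y=sinΔλ·cosφ2=0.84691518, x=cosφ1·sinφ2-sinφ1·cosφ2·cosΔλ=-0.43048629; θ=atan2(y, x)=116.9442° ≈ 116.9°
Leg 2: φ1=-0.5582296, φ2=-0.2110155, Δφ=0.3472141, Δλ=-3.3657959 rad; a=sin²(Δφ/2)+cosφ1·cosφ2·sin²(Δλ/2)=0.8488389277; c=2·atan2(√a, √(1-a))=2.342947330; dist=6371·c=14926.917 ≈ 14926.9 km; running total=26956.7 km
Leg 2 bearing: y=sinΔλ·cosφ2=0.21739807, x=cosφ1·sinφ2-sinφ1·cosφ2·cosΔλ=-0.68262998; θ=atan2(y, x)=162.3348° ≈ 162.3°
Leg 3: φ1=-0.2110155, φ2=0.3394910, Δφ=0.5505065, Δλ=-0.3868557 rad; a=sin²(Δφ/2)+cosφ1·cosφ2·sin²(Δλ/2)=0.1079384457; c=2·atan2(√a, √(1-a))=0.669514425; dist=6371·c=4265.476 ≈ 4265.5 km; running total=31222.2 km
Leg 3 bearing: y=sinΔλ·cosφ2=-0.35574494, x=cosφ1·sinφ2-sinφ1·cosφ2·cosΔλ=0.50852383; θ=atan2(y, x)=-34.9752° <0 so +360° → 325.0248° ≈ 325.0°
Leg 4: φ1=0.3394910, φ2=-0.5844724, Δφ=-0.9239633, Δλ=0.4982234 rad; a=sin²(Δφ/2)+cosφ1·cosφ2·sin²(Δλ/2)=0.2464692201; c=2·atan2(√a, √(1-a))=1.039024189; dist=6371·c=6619.623 ≈ 6619.6 km; running total=37841.8 km
Leg 4 bearing: y=sinΔλ·cosφ2=0.39854158, x=cosφ1·sinφ2-sinφ1·cosφ2·cosΔλ=-0.76423372; θ=atan2(y, x)=152.4583° ≈ 152.5°
Leg 5: φ1=-0.5844724, φ2=0.3323089, Δφ=0.9167813, Δλ=2.5038773 rad; a=sin²(Δφ/2)+cosφ1·cosφ2·sin²(Δλ/2)=0.9067129343; c=2·atan2(√a, √(1-a))=2.520814144; dist=6371·c=16060.107 ≈ 16060.1 km; running total=53901.9 km
Leg 5 bearing: y=sinΔλ·cosφ2=0.56279015, x=cosφ1·sinφ2-sinφ1·cosφ2·cosΔλ=-0.14698845; θ=atan2(y, x)=104.6374° ≈ 104.6°
Leg 6: φ1=0.3323089, φ2=0.2570416, Δφ=-0.0752673, Δλ=-1.5757391 rad; a=sin²(Δφ/2)+cosφ1·cosφ2·sin²(Δλ/2)=0.4607926874; c=2·atan2(√a, √(1-a))=1.492301118; dist=6371·c=9507.450 ≈ 9507.5 km; running total=63409.4 km
Leg 6 bearing: y=sinΔλ·cosφ2=-0.96713448, x=cosφ1·sinφ2-sinφ1·cosφ2·cosΔλ=0.24187197; θ=atan2(y, x)=-75.9588° <0 so +360° → 284.0412° ≈ 284.0°
Leg 7: φ1=0.2570416, φ2=0.9734993, Δφ=0.7164577, Δλ=0.9616537 rad; a=sin²(Δφ/2)+cosφ1·cosφ2·sin²(Δλ/2)=0.2392883985; c=2·atan2(√a, √(1-a))=1.022278340; dist=6371·c=6512.935 ≈ 6512.9 km; running total=69922.3 km
Leg 7 bearing: y=sinΔλ·cosφ2=0.46125396, x=cosφ1·sinφ2-sinφ1·cosφ2·cosΔλ=0.71788761; θ=atan2(y, x)=32.7214° ≈ 32.7°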